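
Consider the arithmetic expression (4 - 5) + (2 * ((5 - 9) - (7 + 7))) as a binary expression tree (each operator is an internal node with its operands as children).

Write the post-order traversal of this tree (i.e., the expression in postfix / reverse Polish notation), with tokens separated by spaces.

Post-order on an expression tree gives postfix notation: for each operator, emit left operand, right operand, then the operator.

4 5 - 2 5 9 - 7 7 + - * +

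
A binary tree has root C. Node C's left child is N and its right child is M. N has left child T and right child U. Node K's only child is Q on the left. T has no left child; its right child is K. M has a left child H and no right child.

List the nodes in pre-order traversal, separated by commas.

C, N, T, K, Q, U, M, H

Pre-order visits the node, then its left subtree, then its right subtree.
Visit C.
At C: go left to N.
  Visit N.
  At N: go left to T.
    Visit T.
    At T: no left child.
    At T: go right to K.
      Visit K.
      At K: go left to Q.
        Q is a leaf — visit Q.
      At K: no right child.
  At N: go right to U.
    U is a leaf — visit U.
At C: go right to M.
  Visit M.
  At M: go left to H.
    H is a leaf — visit H.
  At M: no right child.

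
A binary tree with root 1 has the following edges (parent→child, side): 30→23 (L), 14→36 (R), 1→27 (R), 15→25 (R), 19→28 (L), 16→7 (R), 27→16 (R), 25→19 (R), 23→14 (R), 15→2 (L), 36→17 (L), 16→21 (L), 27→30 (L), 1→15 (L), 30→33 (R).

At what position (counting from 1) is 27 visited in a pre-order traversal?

Pre-order visits the node, then its left subtree, then its right subtree.
Visit 1.
At 1: go left to 15.
  Visit 15.
  At 15: go left to 2.
    2 is a leaf — visit 2.
  At 15: go right to 25.
    Visit 25.
    At 25: no left child.
    At 25: go right to 19.
      Visit 19.
      At 19: go left to 28.
        28 is a leaf — visit 28.
      At 19: no right child.
At 1: go right to 27.
  Visit 27.
  At 27: go left to 30.
    Visit 30.
    At 30: go left to 23.
      Visit 23.
      At 23: no left child.
      At 23: go right to 14.
        Visit 14.
        At 14: no left child.
        At 14: go right to 36.
          Visit 36.
          At 36: go left to 17.
            17 is a leaf — visit 17.
          At 36: no right child.
    At 30: go right to 33.
      33 is a leaf — visit 33.
  At 27: go right to 16.
    Visit 16.
    At 16: go left to 21.
      21 is a leaf — visit 21.
    At 16: go right to 7.
      7 is a leaf — visit 7.
Full pre-order sequence: 1, 15, 2, 25, 19, 28, 27, 30, 23, 14, 36, 17, 33, 16, 21, 7.

7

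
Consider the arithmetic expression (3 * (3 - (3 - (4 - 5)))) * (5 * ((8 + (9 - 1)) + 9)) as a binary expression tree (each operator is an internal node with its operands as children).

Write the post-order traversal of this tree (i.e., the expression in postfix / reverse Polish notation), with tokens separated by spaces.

3 3 3 4 5 - - - * 5 8 9 1 - + 9 + * *

Post-order on an expression tree gives postfix notation: for each operator, emit left operand, right operand, then the operator.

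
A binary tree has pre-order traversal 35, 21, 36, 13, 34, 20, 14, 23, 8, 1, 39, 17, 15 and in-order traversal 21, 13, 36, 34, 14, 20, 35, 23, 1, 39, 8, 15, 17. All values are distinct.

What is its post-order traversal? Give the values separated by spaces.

The first element of pre-order is the root; it splits in-order into left and right subtrees.
Root 35: left subtree has 6 nodes {21, 13, 36, 34, 14, 20}, right has 6 {23, 1, 39, 8, 15, 17}.
  Root 21: left subtree has 0 nodes { }, right has 5 {13, 36, 34, 14, 20}.
    Root 36: left subtree has 1 node {13}, right has 3 {34, 14, 20}.
      Root 34: left subtree has 0 nodes { }, right has 2 {14, 20}.
        Root 20: left subtree has 1 node {14}, right has 0 { }.
  Root 23: left subtree has 0 nodes { }, right has 5 {1, 39, 8, 15, 17}.
    Root 8: left subtree has 2 nodes {1, 39}, right has 2 {15, 17}.
      Root 1: left subtree has 0 nodes { }, right has 1 {39}.
      Root 17: left subtree has 1 node {15}, right has 0 { }.

13 14 20 34 36 21 39 1 15 17 8 23 35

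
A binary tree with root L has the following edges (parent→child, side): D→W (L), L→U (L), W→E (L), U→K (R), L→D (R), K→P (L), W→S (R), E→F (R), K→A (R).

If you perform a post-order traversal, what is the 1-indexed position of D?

Post-order visits the left subtree, then the right subtree, then the node.
At L: go left to U.
  At U: no left child.
  At U: go right to K.
    At K: go left to P.
      P is a leaf — visit P.
    At K: go right to A.
      A is a leaf — visit A.
    Visit K.
  Visit U.
At L: go right to D.
  At D: go left to W.
    At W: go left to E.
      At E: no left child.
      At E: go right to F.
        F is a leaf — visit F.
      Visit E.
    At W: go right to S.
      S is a leaf — visit S.
    Visit W.
  At D: no right child.
  Visit D.
Visit L.
Full post-order sequence: P, A, K, U, F, E, S, W, D, L.

9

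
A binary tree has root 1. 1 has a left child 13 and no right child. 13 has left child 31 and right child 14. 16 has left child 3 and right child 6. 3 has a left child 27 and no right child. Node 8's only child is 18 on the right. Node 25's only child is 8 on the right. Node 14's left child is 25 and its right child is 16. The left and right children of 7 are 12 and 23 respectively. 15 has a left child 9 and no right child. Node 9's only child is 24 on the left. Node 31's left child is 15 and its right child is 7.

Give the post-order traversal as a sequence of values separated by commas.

24, 9, 15, 12, 23, 7, 31, 18, 8, 25, 27, 3, 6, 16, 14, 13, 1

Post-order visits the left subtree, then the right subtree, then the node.
At 1: go left to 13.
  At 13: go left to 31.
    At 31: go left to 15.
      At 15: go left to 9.
        At 9: go left to 24.
          24 is a leaf — visit 24.
        At 9: no right child.
        Visit 9.
      At 15: no right child.
      Visit 15.
    At 31: go right to 7.
      At 7: go left to 12.
        12 is a leaf — visit 12.
      At 7: go right to 23.
        23 is a leaf — visit 23.
      Visit 7.
    Visit 31.
  At 13: go right to 14.
    At 14: go left to 25.
      At 25: no left child.
      At 25: go right to 8.
        At 8: no left child.
        At 8: go right to 18.
          18 is a leaf — visit 18.
        Visit 8.
      Visit 25.
    At 14: go right to 16.
      At 16: go left to 3.
        At 3: go left to 27.
          27 is a leaf — visit 27.
        At 3: no right child.
        Visit 3.
      At 16: go right to 6.
        6 is a leaf — visit 6.
      Visit 16.
    Visit 14.
  Visit 13.
At 1: no right child.
Visit 1.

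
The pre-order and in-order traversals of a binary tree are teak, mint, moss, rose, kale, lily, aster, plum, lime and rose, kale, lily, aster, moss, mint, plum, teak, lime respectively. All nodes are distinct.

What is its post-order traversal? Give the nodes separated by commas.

The first element of pre-order is the root; it splits in-order into left and right subtrees.
Root teak: left subtree has 7 nodes {rose, kale, lily, aster, moss, mint, plum}, right has 1 {lime}.
  Root mint: left subtree has 5 nodes {rose, kale, lily, aster, moss}, right has 1 {plum}.
    Root moss: left subtree has 4 nodes {rose, kale, lily, aster}, right has 0 { }.
      Root rose: left subtree has 0 nodes { }, right has 3 {kale, lily, aster}.
        Root kale: left subtree has 0 nodes { }, right has 2 {lily, aster}.
          Root lily: left subtree has 0 nodes { }, right has 1 {aster}.

aster, lily, kale, rose, moss, plum, mint, lime, teak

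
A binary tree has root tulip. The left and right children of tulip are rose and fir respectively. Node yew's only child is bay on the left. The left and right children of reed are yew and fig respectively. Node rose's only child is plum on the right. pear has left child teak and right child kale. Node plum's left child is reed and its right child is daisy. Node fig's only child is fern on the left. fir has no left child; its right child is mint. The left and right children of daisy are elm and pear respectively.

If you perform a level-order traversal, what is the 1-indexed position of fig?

9

Level-order visits nodes level by level from the root, left to right within each level.
Level 0: tulip
Level 1: rose, fir
Level 2: plum, mint
Level 3: reed, daisy
Level 4: yew, fig, elm, pear
Level 5: bay, fern, teak, kale
Full level-order sequence: tulip, rose, fir, plum, mint, reed, daisy, yew, fig, elm, pear, bay, fern, teak, kale.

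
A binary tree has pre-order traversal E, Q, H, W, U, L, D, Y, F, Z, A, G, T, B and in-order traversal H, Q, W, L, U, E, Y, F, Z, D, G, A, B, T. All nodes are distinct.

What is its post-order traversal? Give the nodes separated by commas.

The first element of pre-order is the root; it splits in-order into left and right subtrees.
Root E: left subtree has 5 nodes {H, Q, W, L, U}, right has 8 {Y, F, Z, D, G, A, B, T}.
  Root Q: left subtree has 1 node {H}, right has 3 {W, L, U}.
    Root W: left subtree has 0 nodes { }, right has 2 {L, U}.
      Root U: left subtree has 1 node {L}, right has 0 { }.
  Root D: left subtree has 3 nodes {Y, F, Z}, right has 4 {G, A, B, T}.
    Root Y: left subtree has 0 nodes { }, right has 2 {F, Z}.
      Root F: left subtree has 0 nodes { }, right has 1 {Z}.
    Root A: left subtree has 1 node {G}, right has 2 {B, T}.
      Root T: left subtree has 1 node {B}, right has 0 { }.

H, L, U, W, Q, Z, F, Y, G, B, T, A, D, E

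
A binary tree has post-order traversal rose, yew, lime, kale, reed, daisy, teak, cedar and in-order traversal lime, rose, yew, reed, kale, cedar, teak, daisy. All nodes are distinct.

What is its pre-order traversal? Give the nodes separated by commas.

cedar, reed, lime, yew, rose, kale, teak, daisy

The last element of post-order is the root; it splits in-order into left and right subtrees.
Root cedar: left subtree has 5 nodes {lime, rose, yew, reed, kale}, right has 2 {teak, daisy}.
  Root reed: left subtree has 3 nodes {lime, rose, yew}, right has 1 {kale}.
    Root lime: left subtree has 0 nodes { }, right has 2 {rose, yew}.
      Root yew: left subtree has 1 node {rose}, right has 0 { }.
  Root teak: left subtree has 0 nodes { }, right has 1 {daisy}.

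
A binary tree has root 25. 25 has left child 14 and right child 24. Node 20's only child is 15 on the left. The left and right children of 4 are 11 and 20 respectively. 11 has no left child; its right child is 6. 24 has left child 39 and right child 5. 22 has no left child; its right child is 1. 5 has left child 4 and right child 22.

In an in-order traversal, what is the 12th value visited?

1

In-order visits the left subtree, then the node, then the right subtree.
At 25: go left to 14.
  14 is a leaf — visit 14.
Visit 25.
At 25: go right to 24.
  At 24: go left to 39.
    39 is a leaf — visit 39.
  Visit 24.
  At 24: go right to 5.
    At 5: go left to 4.
      At 4: go left to 11.
        At 11: no left child.
        Visit 11.
        At 11: go right to 6.
          6 is a leaf — visit 6.
      Visit 4.
      At 4: go right to 20.
        At 20: go left to 15.
          15 is a leaf — visit 15.
        Visit 20.
        At 20: no right child.
    Visit 5.
    At 5: go right to 22.
      At 22: no left child.
      Visit 22.
      At 22: go right to 1.
        1 is a leaf — visit 1.
Full in-order sequence: 14, 25, 39, 24, 11, 6, 4, 15, 20, 5, 22, 1.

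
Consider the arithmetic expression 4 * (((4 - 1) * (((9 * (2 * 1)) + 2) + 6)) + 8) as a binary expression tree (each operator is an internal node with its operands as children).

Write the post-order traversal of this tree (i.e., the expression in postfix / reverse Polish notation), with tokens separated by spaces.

Post-order on an expression tree gives postfix notation: for each operator, emit left operand, right operand, then the operator.

4 4 1 - 9 2 1 * * 2 + 6 + * 8 + *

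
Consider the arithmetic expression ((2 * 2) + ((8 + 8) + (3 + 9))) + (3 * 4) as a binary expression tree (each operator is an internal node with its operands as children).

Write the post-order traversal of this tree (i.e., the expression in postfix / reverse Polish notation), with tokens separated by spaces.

2 2 * 8 8 + 3 9 + + + 3 4 * +

Post-order on an expression tree gives postfix notation: for each operator, emit left operand, right operand, then the operator.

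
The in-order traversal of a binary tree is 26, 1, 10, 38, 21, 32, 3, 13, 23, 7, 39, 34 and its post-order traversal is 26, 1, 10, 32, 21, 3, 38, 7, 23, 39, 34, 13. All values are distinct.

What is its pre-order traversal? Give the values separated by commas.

The last element of post-order is the root; it splits in-order into left and right subtrees.
Root 13: left subtree has 7 nodes {26, 1, 10, 38, 21, 32, 3}, right has 4 {23, 7, 39, 34}.
  Root 38: left subtree has 3 nodes {26, 1, 10}, right has 3 {21, 32, 3}.
    Root 10: left subtree has 2 nodes {26, 1}, right has 0 { }.
      Root 1: left subtree has 1 node {26}, right has 0 { }.
    Root 3: left subtree has 2 nodes {21, 32}, right has 0 { }.
      Root 21: left subtree has 0 nodes { }, right has 1 {32}.
  Root 34: left subtree has 3 nodes {23, 7, 39}, right has 0 { }.
    Root 39: left subtree has 2 nodes {23, 7}, right has 0 { }.
      Root 23: left subtree has 0 nodes { }, right has 1 {7}.

13, 38, 10, 1, 26, 3, 21, 32, 34, 39, 23, 7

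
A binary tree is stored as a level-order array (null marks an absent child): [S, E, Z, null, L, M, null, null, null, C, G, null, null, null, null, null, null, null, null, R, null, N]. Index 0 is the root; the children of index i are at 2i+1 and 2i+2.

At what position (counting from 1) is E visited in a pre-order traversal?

2

Pre-order visits the node, then its left subtree, then its right subtree.
Visit S.
At S: go left to E.
  Visit E.
  At E: no left child.
  At E: go right to L.
    Visit L.
    At L: go left to C.
      Visit C.
      At C: go left to R.
        R is a leaf — visit R.
      At C: no right child.
    At L: go right to G.
      Visit G.
      At G: go left to N.
        N is a leaf — visit N.
      At G: no right child.
At S: go right to Z.
  Visit Z.
  At Z: go left to M.
    M is a leaf — visit M.
  At Z: no right child.
Full pre-order sequence: S, E, L, C, R, G, N, Z, M.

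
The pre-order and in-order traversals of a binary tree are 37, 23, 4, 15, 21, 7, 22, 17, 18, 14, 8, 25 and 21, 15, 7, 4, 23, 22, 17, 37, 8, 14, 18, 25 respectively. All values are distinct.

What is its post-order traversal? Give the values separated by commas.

The first element of pre-order is the root; it splits in-order into left and right subtrees.
Root 37: left subtree has 7 nodes {21, 15, 7, 4, 23, 22, 17}, right has 4 {8, 14, 18, 25}.
  Root 23: left subtree has 4 nodes {21, 15, 7, 4}, right has 2 {22, 17}.
    Root 4: left subtree has 3 nodes {21, 15, 7}, right has 0 { }.
      Root 15: left subtree has 1 node {21}, right has 1 {7}.
    Root 22: left subtree has 0 nodes { }, right has 1 {17}.
  Root 18: left subtree has 2 nodes {8, 14}, right has 1 {25}.
    Root 14: left subtree has 1 node {8}, right has 0 { }.

21, 7, 15, 4, 17, 22, 23, 8, 14, 25, 18, 37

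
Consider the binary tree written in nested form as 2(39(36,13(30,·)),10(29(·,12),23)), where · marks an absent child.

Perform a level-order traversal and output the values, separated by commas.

Level-order visits nodes level by level from the root, left to right within each level.
Level 0: 2
Level 1: 39, 10
Level 2: 36, 13, 29, 23
Level 3: 30, 12

2, 39, 10, 36, 13, 29, 23, 30, 12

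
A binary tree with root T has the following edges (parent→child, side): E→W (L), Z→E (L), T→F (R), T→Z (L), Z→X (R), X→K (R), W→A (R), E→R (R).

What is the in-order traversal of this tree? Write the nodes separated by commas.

W, A, E, R, Z, X, K, T, F

In-order visits the left subtree, then the node, then the right subtree.
At T: go left to Z.
  At Z: go left to E.
    At E: go left to W.
      At W: no left child.
      Visit W.
      At W: go right to A.
        A is a leaf — visit A.
    Visit E.
    At E: go right to R.
      R is a leaf — visit R.
  Visit Z.
  At Z: go right to X.
    At X: no left child.
    Visit X.
    At X: go right to K.
      K is a leaf — visit K.
Visit T.
At T: go right to F.
  F is a leaf — visit F.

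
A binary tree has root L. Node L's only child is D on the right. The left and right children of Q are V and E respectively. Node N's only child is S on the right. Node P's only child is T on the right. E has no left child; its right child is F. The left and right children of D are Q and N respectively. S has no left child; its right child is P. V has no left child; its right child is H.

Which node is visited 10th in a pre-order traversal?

Pre-order visits the node, then its left subtree, then its right subtree.
Visit L.
At L: no left child.
At L: go right to D.
  Visit D.
  At D: go left to Q.
    Visit Q.
    At Q: go left to V.
      Visit V.
      At V: no left child.
      At V: go right to H.
        H is a leaf — visit H.
    At Q: go right to E.
      Visit E.
      At E: no left child.
      At E: go right to F.
        F is a leaf — visit F.
  At D: go right to N.
    Visit N.
    At N: no left child.
    At N: go right to S.
      Visit S.
      At S: no left child.
      At S: go right to P.
        Visit P.
        At P: no left child.
        At P: go right to T.
          T is a leaf — visit T.
Full pre-order sequence: L, D, Q, V, H, E, F, N, S, P, T.

P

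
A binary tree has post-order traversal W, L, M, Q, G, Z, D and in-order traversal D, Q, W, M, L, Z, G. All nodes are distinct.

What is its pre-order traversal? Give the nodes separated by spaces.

D Z Q M W L G

The last element of post-order is the root; it splits in-order into left and right subtrees.
Root D: left subtree has 0 nodes { }, right has 6 {Q, W, M, L, Z, G}.
  Root Z: left subtree has 4 nodes {Q, W, M, L}, right has 1 {G}.
    Root Q: left subtree has 0 nodes { }, right has 3 {W, M, L}.
      Root M: left subtree has 1 node {W}, right has 1 {L}.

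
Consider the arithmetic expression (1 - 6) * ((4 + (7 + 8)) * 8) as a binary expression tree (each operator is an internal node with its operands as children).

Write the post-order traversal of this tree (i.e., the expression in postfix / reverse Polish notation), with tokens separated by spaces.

Post-order on an expression tree gives postfix notation: for each operator, emit left operand, right operand, then the operator.

1 6 - 4 7 8 + + 8 * *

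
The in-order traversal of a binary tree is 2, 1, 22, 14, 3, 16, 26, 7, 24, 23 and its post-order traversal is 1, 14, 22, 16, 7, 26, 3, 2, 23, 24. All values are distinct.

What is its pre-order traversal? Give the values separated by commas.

The last element of post-order is the root; it splits in-order into left and right subtrees.
Root 24: left subtree has 8 nodes {2, 1, 22, 14, 3, 16, 26, 7}, right has 1 {23}.
  Root 2: left subtree has 0 nodes { }, right has 7 {1, 22, 14, 3, 16, 26, 7}.
    Root 3: left subtree has 3 nodes {1, 22, 14}, right has 3 {16, 26, 7}.
      Root 22: left subtree has 1 node {1}, right has 1 {14}.
      Root 26: left subtree has 1 node {16}, right has 1 {7}.

24, 2, 3, 22, 1, 14, 26, 16, 7, 23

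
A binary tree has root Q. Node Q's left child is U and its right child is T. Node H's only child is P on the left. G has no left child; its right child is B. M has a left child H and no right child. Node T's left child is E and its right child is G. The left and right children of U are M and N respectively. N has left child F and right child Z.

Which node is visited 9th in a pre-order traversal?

Pre-order visits the node, then its left subtree, then its right subtree.
Visit Q.
At Q: go left to U.
  Visit U.
  At U: go left to M.
    Visit M.
    At M: go left to H.
      Visit H.
      At H: go left to P.
        P is a leaf — visit P.
      At H: no right child.
    At M: no right child.
  At U: go right to N.
    Visit N.
    At N: go left to F.
      F is a leaf — visit F.
    At N: go right to Z.
      Z is a leaf — visit Z.
At Q: go right to T.
  Visit T.
  At T: go left to E.
    E is a leaf — visit E.
  At T: go right to G.
    Visit G.
    At G: no left child.
    At G: go right to B.
      B is a leaf — visit B.
Full pre-order sequence: Q, U, M, H, P, N, F, Z, T, E, G, B.

T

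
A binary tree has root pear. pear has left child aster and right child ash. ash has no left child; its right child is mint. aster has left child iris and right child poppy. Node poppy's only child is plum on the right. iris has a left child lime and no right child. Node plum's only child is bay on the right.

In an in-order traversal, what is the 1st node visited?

lime

In-order visits the left subtree, then the node, then the right subtree.
At pear: go left to aster.
  At aster: go left to iris.
    At iris: go left to lime.
      lime is a leaf — visit lime.
    Visit iris.
    At iris: no right child.
  Visit aster.
  At aster: go right to poppy.
    At poppy: no left child.
    Visit poppy.
    At poppy: go right to plum.
      At plum: no left child.
      Visit plum.
      At plum: go right to bay.
        bay is a leaf — visit bay.
Visit pear.
At pear: go right to ash.
  At ash: no left child.
  Visit ash.
  At ash: go right to mint.
    mint is a leaf — visit mint.
Full in-order sequence: lime, iris, aster, poppy, plum, bay, pear, ash, mint.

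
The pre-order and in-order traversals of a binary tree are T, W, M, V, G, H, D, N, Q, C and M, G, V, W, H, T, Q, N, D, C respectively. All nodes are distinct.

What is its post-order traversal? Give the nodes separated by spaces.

G V M H W Q N C D T

The first element of pre-order is the root; it splits in-order into left and right subtrees.
Root T: left subtree has 5 nodes {M, G, V, W, H}, right has 4 {Q, N, D, C}.
  Root W: left subtree has 3 nodes {M, G, V}, right has 1 {H}.
    Root M: left subtree has 0 nodes { }, right has 2 {G, V}.
      Root V: left subtree has 1 node {G}, right has 0 { }.
  Root D: left subtree has 2 nodes {Q, N}, right has 1 {C}.
    Root N: left subtree has 1 node {Q}, right has 0 { }.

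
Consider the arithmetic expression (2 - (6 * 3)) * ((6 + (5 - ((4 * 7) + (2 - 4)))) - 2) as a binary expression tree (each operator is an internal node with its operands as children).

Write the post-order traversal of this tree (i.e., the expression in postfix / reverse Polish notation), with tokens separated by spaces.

Post-order on an expression tree gives postfix notation: for each operator, emit left operand, right operand, then the operator.

2 6 3 * - 6 5 4 7 * 2 4 - + - + 2 - *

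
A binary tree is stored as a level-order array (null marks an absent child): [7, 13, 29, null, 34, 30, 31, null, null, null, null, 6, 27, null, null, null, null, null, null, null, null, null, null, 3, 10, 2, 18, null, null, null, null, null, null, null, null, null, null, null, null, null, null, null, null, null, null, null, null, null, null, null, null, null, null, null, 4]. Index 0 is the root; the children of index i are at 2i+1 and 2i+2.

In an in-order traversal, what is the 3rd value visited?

7

In-order visits the left subtree, then the node, then the right subtree.
At 7: go left to 13.
  At 13: no left child.
  Visit 13.
  At 13: go right to 34.
    34 is a leaf — visit 34.
Visit 7.
At 7: go right to 29.
  At 29: go left to 30.
    At 30: go left to 6.
      At 6: go left to 3.
        3 is a leaf — visit 3.
      Visit 6.
      At 6: go right to 10.
        10 is a leaf — visit 10.
    Visit 30.
    At 30: go right to 27.
      At 27: go left to 2.
        2 is a leaf — visit 2.
      Visit 27.
      At 27: go right to 18.
        At 18: no left child.
        Visit 18.
        At 18: go right to 4.
          4 is a leaf — visit 4.
  Visit 29.
  At 29: go right to 31.
    31 is a leaf — visit 31.
Full in-order sequence: 13, 34, 7, 3, 6, 10, 30, 2, 27, 18, 4, 29, 31.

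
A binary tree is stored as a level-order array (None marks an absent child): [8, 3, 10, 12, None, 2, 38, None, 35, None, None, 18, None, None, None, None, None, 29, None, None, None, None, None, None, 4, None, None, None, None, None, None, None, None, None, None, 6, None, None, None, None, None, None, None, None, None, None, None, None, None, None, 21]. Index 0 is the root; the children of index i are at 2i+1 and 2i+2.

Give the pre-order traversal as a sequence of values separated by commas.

8, 3, 12, 35, 29, 6, 10, 2, 18, 4, 21, 38

Pre-order visits the node, then its left subtree, then its right subtree.
Visit 8.
At 8: go left to 3.
  Visit 3.
  At 3: go left to 12.
    Visit 12.
    At 12: no left child.
    At 12: go right to 35.
      Visit 35.
      At 35: go left to 29.
        Visit 29.
        At 29: go left to 6.
          6 is a leaf — visit 6.
        At 29: no right child.
      At 35: no right child.
  At 3: no right child.
At 8: go right to 10.
  Visit 10.
  At 10: go left to 2.
    Visit 2.
    At 2: go left to 18.
      Visit 18.
      At 18: no left child.
      At 18: go right to 4.
        Visit 4.
        At 4: no left child.
        At 4: go right to 21.
          21 is a leaf — visit 21.
    At 2: no right child.
  At 10: go right to 38.
    38 is a leaf — visit 38.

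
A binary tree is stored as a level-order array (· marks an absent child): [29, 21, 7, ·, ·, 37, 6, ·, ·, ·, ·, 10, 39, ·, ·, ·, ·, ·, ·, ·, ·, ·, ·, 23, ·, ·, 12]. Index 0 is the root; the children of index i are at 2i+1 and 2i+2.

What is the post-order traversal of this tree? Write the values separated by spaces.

Post-order visits the left subtree, then the right subtree, then the node.
At 29: go left to 21.
  21 is a leaf — visit 21.
At 29: go right to 7.
  At 7: go left to 37.
    At 37: go left to 10.
      At 10: go left to 23.
        23 is a leaf — visit 23.
      At 10: no right child.
      Visit 10.
    At 37: go right to 39.
      At 39: no left child.
      At 39: go right to 12.
        12 is a leaf — visit 12.
      Visit 39.
    Visit 37.
  At 7: go right to 6.
    6 is a leaf — visit 6.
  Visit 7.
Visit 29.

21 23 10 12 39 37 6 7 29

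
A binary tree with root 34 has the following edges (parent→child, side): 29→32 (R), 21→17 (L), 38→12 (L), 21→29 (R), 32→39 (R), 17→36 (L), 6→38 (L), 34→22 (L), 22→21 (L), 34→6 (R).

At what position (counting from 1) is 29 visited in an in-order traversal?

4

In-order visits the left subtree, then the node, then the right subtree.
At 34: go left to 22.
  At 22: go left to 21.
    At 21: go left to 17.
      At 17: go left to 36.
        36 is a leaf — visit 36.
      Visit 17.
      At 17: no right child.
    Visit 21.
    At 21: go right to 29.
      At 29: no left child.
      Visit 29.
      At 29: go right to 32.
        At 32: no left child.
        Visit 32.
        At 32: go right to 39.
          39 is a leaf — visit 39.
  Visit 22.
  At 22: no right child.
Visit 34.
At 34: go right to 6.
  At 6: go left to 38.
    At 38: go left to 12.
      12 is a leaf — visit 12.
    Visit 38.
    At 38: no right child.
  Visit 6.
  At 6: no right child.
Full in-order sequence: 36, 17, 21, 29, 32, 39, 22, 34, 12, 38, 6.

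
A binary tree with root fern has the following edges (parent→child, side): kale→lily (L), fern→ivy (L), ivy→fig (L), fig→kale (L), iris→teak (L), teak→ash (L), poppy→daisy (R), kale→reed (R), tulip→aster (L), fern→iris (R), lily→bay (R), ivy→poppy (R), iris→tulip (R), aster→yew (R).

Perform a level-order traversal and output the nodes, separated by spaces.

fern ivy iris fig poppy teak tulip kale daisy ash aster lily reed yew bay

Level-order visits nodes level by level from the root, left to right within each level.
Level 0: fern
Level 1: ivy, iris
Level 2: fig, poppy, teak, tulip
Level 3: kale, daisy, ash, aster
Level 4: lily, reed, yew
Level 5: bay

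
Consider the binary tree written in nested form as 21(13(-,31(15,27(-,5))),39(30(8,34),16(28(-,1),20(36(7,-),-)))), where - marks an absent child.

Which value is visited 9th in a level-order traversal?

Level-order visits nodes level by level from the root, left to right within each level.
Level 0: 21
Level 1: 13, 39
Level 2: 31, 30, 16
Level 3: 15, 27, 8, 34, 28, 20
Level 4: 5, 1, 36
Level 5: 7
Full level-order sequence: 21, 13, 39, 31, 30, 16, 15, 27, 8, 34, 28, 20, 5, 1, 36, 7.

8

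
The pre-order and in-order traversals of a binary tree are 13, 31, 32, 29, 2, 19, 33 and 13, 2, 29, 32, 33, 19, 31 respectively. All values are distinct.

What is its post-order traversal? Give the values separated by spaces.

2 29 33 19 32 31 13

The first element of pre-order is the root; it splits in-order into left and right subtrees.
Root 13: left subtree has 0 nodes { }, right has 6 {2, 29, 32, 33, 19, 31}.
  Root 31: left subtree has 5 nodes {2, 29, 32, 33, 19}, right has 0 { }.
    Root 32: left subtree has 2 nodes {2, 29}, right has 2 {33, 19}.
      Root 29: left subtree has 1 node {2}, right has 0 { }.
      Root 19: left subtree has 1 node {33}, right has 0 { }.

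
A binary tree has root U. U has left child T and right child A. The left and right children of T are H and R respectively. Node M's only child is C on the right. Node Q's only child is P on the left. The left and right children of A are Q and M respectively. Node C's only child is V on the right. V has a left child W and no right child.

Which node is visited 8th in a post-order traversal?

Post-order visits the left subtree, then the right subtree, then the node.
At U: go left to T.
  At T: go left to H.
    H is a leaf — visit H.
  At T: go right to R.
    R is a leaf — visit R.
  Visit T.
At U: go right to A.
  At A: go left to Q.
    At Q: go left to P.
      P is a leaf — visit P.
    At Q: no right child.
    Visit Q.
  At A: go right to M.
    At M: no left child.
    At M: go right to C.
      At C: no left child.
      At C: go right to V.
        At V: go left to W.
          W is a leaf — visit W.
        At V: no right child.
        Visit V.
      Visit C.
    Visit M.
  Visit A.
Visit U.
Full post-order sequence: H, R, T, P, Q, W, V, C, M, A, U.

C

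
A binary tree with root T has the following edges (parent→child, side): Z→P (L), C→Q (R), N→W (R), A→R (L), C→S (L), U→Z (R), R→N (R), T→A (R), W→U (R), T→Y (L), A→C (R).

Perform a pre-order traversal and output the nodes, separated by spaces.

Pre-order visits the node, then its left subtree, then its right subtree.
Visit T.
At T: go left to Y.
  Y is a leaf — visit Y.
At T: go right to A.
  Visit A.
  At A: go left to R.
    Visit R.
    At R: no left child.
    At R: go right to N.
      Visit N.
      At N: no left child.
      At N: go right to W.
        Visit W.
        At W: no left child.
        At W: go right to U.
          Visit U.
          At U: no left child.
          At U: go right to Z.
            Visit Z.
            At Z: go left to P.
              P is a leaf — visit P.
            At Z: no right child.
  At A: go right to C.
    Visit C.
    At C: go left to S.
      S is a leaf — visit S.
    At C: go right to Q.
      Q is a leaf — visit Q.

T Y A R N W U Z P C S Q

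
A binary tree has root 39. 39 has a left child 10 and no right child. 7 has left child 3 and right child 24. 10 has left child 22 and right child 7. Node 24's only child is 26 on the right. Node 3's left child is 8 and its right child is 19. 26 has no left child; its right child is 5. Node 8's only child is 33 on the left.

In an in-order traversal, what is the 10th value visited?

In-order visits the left subtree, then the node, then the right subtree.
At 39: go left to 10.
  At 10: go left to 22.
    22 is a leaf — visit 22.
  Visit 10.
  At 10: go right to 7.
    At 7: go left to 3.
      At 3: go left to 8.
        At 8: go left to 33.
          33 is a leaf — visit 33.
        Visit 8.
        At 8: no right child.
      Visit 3.
      At 3: go right to 19.
        19 is a leaf — visit 19.
    Visit 7.
    At 7: go right to 24.
      At 24: no left child.
      Visit 24.
      At 24: go right to 26.
        At 26: no left child.
        Visit 26.
        At 26: go right to 5.
          5 is a leaf — visit 5.
Visit 39.
At 39: no right child.
Full in-order sequence: 22, 10, 33, 8, 3, 19, 7, 24, 26, 5, 39.

5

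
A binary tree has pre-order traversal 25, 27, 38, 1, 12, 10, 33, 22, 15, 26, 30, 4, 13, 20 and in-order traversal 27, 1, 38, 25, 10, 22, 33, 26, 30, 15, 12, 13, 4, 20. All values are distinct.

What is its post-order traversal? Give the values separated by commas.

1, 38, 27, 22, 30, 26, 15, 33, 10, 13, 20, 4, 12, 25

The first element of pre-order is the root; it splits in-order into left and right subtrees.
Root 25: left subtree has 3 nodes {27, 1, 38}, right has 10 {10, 22, 33, 26, 30, 15, 12, 13, 4, 20}.
  Root 27: left subtree has 0 nodes { }, right has 2 {1, 38}.
    Root 38: left subtree has 1 node {1}, right has 0 { }.
  Root 12: left subtree has 6 nodes {10, 22, 33, 26, 30, 15}, right has 3 {13, 4, 20}.
    Root 10: left subtree has 0 nodes { }, right has 5 {22, 33, 26, 30, 15}.
      Root 33: left subtree has 1 node {22}, right has 3 {26, 30, 15}.
        Root 15: left subtree has 2 nodes {26, 30}, right has 0 { }.
          Root 26: left subtree has 0 nodes { }, right has 1 {30}.
    Root 4: left subtree has 1 node {13}, right has 1 {20}.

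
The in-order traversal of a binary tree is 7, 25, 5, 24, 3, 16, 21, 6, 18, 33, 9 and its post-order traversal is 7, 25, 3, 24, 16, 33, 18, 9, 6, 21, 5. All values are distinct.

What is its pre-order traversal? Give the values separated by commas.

The last element of post-order is the root; it splits in-order into left and right subtrees.
Root 5: left subtree has 2 nodes {7, 25}, right has 8 {24, 3, 16, 21, 6, 18, 33, 9}.
  Root 25: left subtree has 1 node {7}, right has 0 { }.
  Root 21: left subtree has 3 nodes {24, 3, 16}, right has 4 {6, 18, 33, 9}.
    Root 16: left subtree has 2 nodes {24, 3}, right has 0 { }.
      Root 24: left subtree has 0 nodes { }, right has 1 {3}.
    Root 6: left subtree has 0 nodes { }, right has 3 {18, 33, 9}.
      Root 9: left subtree has 2 nodes {18, 33}, right has 0 { }.
        Root 18: left subtree has 0 nodes { }, right has 1 {33}.

5, 25, 7, 21, 16, 24, 3, 6, 9, 18, 33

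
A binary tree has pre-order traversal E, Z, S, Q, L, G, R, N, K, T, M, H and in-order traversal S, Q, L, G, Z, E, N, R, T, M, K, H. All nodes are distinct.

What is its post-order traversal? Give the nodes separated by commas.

G, L, Q, S, Z, N, M, T, H, K, R, E

The first element of pre-order is the root; it splits in-order into left and right subtrees.
Root E: left subtree has 5 nodes {S, Q, L, G, Z}, right has 6 {N, R, T, M, K, H}.
  Root Z: left subtree has 4 nodes {S, Q, L, G}, right has 0 { }.
    Root S: left subtree has 0 nodes { }, right has 3 {Q, L, G}.
      Root Q: left subtree has 0 nodes { }, right has 2 {L, G}.
        Root L: left subtree has 0 nodes { }, right has 1 {G}.
  Root R: left subtree has 1 node {N}, right has 4 {T, M, K, H}.
    Root K: left subtree has 2 nodes {T, M}, right has 1 {H}.
      Root T: left subtree has 0 nodes { }, right has 1 {M}.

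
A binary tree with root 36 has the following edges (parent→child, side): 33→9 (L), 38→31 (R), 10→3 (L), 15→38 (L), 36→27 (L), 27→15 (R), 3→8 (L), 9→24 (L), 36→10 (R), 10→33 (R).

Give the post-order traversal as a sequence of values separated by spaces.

Post-order visits the left subtree, then the right subtree, then the node.
At 36: go left to 27.
  At 27: no left child.
  At 27: go right to 15.
    At 15: go left to 38.
      At 38: no left child.
      At 38: go right to 31.
        31 is a leaf — visit 31.
      Visit 38.
    At 15: no right child.
    Visit 15.
  Visit 27.
At 36: go right to 10.
  At 10: go left to 3.
    At 3: go left to 8.
      8 is a leaf — visit 8.
    At 3: no right child.
    Visit 3.
  At 10: go right to 33.
    At 33: go left to 9.
      At 9: go left to 24.
        24 is a leaf — visit 24.
      At 9: no right child.
      Visit 9.
    At 33: no right child.
    Visit 33.
  Visit 10.
Visit 36.

31 38 15 27 8 3 24 9 33 10 36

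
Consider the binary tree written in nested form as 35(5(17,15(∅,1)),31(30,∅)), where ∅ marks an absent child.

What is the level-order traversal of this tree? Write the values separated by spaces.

35 5 31 17 15 30 1

Level-order visits nodes level by level from the root, left to right within each level.
Level 0: 35
Level 1: 5, 31
Level 2: 17, 15, 30
Level 3: 1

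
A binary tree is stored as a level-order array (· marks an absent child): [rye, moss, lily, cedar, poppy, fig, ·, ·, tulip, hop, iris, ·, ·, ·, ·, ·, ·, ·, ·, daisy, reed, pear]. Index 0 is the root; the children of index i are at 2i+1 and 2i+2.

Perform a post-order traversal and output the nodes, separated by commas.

tulip, cedar, daisy, reed, hop, pear, iris, poppy, moss, fig, lily, rye

Post-order visits the left subtree, then the right subtree, then the node.
At rye: go left to moss.
  At moss: go left to cedar.
    At cedar: no left child.
    At cedar: go right to tulip.
      tulip is a leaf — visit tulip.
    Visit cedar.
  At moss: go right to poppy.
    At poppy: go left to hop.
      At hop: go left to daisy.
        daisy is a leaf — visit daisy.
      At hop: go right to reed.
        reed is a leaf — visit reed.
      Visit hop.
    At poppy: go right to iris.
      At iris: go left to pear.
        pear is a leaf — visit pear.
      At iris: no right child.
      Visit iris.
    Visit poppy.
  Visit moss.
At rye: go right to lily.
  At lily: go left to fig.
    fig is a leaf — visit fig.
  At lily: no right child.
  Visit lily.
Visit rye.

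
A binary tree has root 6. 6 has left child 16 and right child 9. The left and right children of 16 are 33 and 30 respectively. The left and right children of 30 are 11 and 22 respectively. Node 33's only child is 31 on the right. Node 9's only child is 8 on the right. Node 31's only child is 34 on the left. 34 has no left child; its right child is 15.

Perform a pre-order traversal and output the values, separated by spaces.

Pre-order visits the node, then its left subtree, then its right subtree.
Visit 6.
At 6: go left to 16.
  Visit 16.
  At 16: go left to 33.
    Visit 33.
    At 33: no left child.
    At 33: go right to 31.
      Visit 31.
      At 31: go left to 34.
        Visit 34.
        At 34: no left child.
        At 34: go right to 15.
          15 is a leaf — visit 15.
      At 31: no right child.
  At 16: go right to 30.
    Visit 30.
    At 30: go left to 11.
      11 is a leaf — visit 11.
    At 30: go right to 22.
      22 is a leaf — visit 22.
At 6: go right to 9.
  Visit 9.
  At 9: no left child.
  At 9: go right to 8.
    8 is a leaf — visit 8.

6 16 33 31 34 15 30 11 22 9 8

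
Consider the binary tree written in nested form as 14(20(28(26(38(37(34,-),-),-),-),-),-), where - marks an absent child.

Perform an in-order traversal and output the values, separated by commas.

In-order visits the left subtree, then the node, then the right subtree.
At 14: go left to 20.
  At 20: go left to 28.
    At 28: go left to 26.
      At 26: go left to 38.
        At 38: go left to 37.
          At 37: go left to 34.
            34 is a leaf — visit 34.
          Visit 37.
          At 37: no right child.
        Visit 38.
        At 38: no right child.
      Visit 26.
      At 26: no right child.
    Visit 28.
    At 28: no right child.
  Visit 20.
  At 20: no right child.
Visit 14.
At 14: no right child.

34, 37, 38, 26, 28, 20, 14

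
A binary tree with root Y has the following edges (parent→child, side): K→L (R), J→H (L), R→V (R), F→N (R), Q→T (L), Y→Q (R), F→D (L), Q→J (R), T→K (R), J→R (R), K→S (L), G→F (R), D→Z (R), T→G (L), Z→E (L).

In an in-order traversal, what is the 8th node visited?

T

In-order visits the left subtree, then the node, then the right subtree.
At Y: no left child.
Visit Y.
At Y: go right to Q.
  At Q: go left to T.
    At T: go left to G.
      At G: no left child.
      Visit G.
      At G: go right to F.
        At F: go left to D.
          At D: no left child.
          Visit D.
          At D: go right to Z.
            At Z: go left to E.
              E is a leaf — visit E.
            Visit Z.
            At Z: no right child.
        Visit F.
        At F: go right to N.
          N is a leaf — visit N.
    Visit T.
    At T: go right to K.
      At K: go left to S.
        S is a leaf — visit S.
      Visit K.
      At K: go right to L.
        L is a leaf — visit L.
  Visit Q.
  At Q: go right to J.
    At J: go left to H.
      H is a leaf — visit H.
    Visit J.
    At J: go right to R.
      At R: no left child.
      Visit R.
      At R: go right to V.
        V is a leaf — visit V.
Full in-order sequence: Y, G, D, E, Z, F, N, T, S, K, L, Q, H, J, R, V.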